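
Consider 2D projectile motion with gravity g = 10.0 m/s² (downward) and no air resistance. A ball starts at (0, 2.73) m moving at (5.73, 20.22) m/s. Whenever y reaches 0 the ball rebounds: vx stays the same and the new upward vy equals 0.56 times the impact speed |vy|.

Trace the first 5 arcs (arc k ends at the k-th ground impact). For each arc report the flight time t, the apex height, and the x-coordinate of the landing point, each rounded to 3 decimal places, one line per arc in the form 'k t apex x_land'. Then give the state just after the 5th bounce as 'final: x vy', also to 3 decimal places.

Arc 1: start y=2.730, vy=20.220 → t=4.175, apex=23.172, x_land=23.922, impact vy=-21.528
  bounce: vy ← 0.56·21.528 = 12.056
Arc 2: start y=0.000, vy=12.056 → t=2.411, apex=7.267, x_land=37.737, impact vy=-12.056
  bounce: vy ← 0.56·12.056 = 6.751
Arc 3: start y=0.000, vy=6.751 → t=1.350, apex=2.279, x_land=45.474, impact vy=-6.751
  bounce: vy ← 0.56·6.751 = 3.781
Arc 4: start y=0.000, vy=3.781 → t=0.756, apex=0.715, x_land=49.807, impact vy=-3.781
  bounce: vy ← 0.56·3.781 = 2.117
Arc 5: start y=0.000, vy=2.117 → t=0.423, apex=0.224, x_land=52.233, impact vy=-2.117
  bounce: vy ← 0.56·2.117 = 1.186

1 4.175 23.172 23.922
2 2.411 7.267 37.737
3 1.350 2.279 45.474
4 0.756 0.715 49.807
5 0.423 0.224 52.233
final: 52.233 1.186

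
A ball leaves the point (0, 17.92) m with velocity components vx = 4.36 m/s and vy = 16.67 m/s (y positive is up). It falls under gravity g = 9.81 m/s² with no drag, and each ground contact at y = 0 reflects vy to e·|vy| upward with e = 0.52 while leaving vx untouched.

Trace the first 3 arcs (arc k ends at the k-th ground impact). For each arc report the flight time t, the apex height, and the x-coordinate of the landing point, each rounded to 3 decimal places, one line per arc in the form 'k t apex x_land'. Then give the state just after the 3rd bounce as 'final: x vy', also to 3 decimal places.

1 4.257 32.084 18.560
2 2.660 8.675 30.157
3 1.383 2.346 36.187
final: 36.187 3.528

Arc 1: start y=17.920, vy=16.670 → t=4.257, apex=32.084, x_land=18.560, impact vy=-25.089
  bounce: vy ← 0.52·25.089 = 13.047
Arc 2: start y=0.000, vy=13.047 → t=2.660, apex=8.675, x_land=30.157, impact vy=-13.047
  bounce: vy ← 0.52·13.047 = 6.784
Arc 3: start y=0.000, vy=6.784 → t=1.383, apex=2.346, x_land=36.187, impact vy=-6.784
  bounce: vy ← 0.52·6.784 = 3.528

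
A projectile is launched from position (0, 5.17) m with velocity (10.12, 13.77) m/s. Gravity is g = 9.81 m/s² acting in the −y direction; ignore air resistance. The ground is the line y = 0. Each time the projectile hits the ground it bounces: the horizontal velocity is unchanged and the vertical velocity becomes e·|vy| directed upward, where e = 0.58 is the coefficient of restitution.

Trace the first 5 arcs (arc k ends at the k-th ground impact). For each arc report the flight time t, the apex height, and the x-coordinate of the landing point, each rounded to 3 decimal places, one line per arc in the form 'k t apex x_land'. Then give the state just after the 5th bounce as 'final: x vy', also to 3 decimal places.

Arc 1: start y=5.170, vy=13.770 → t=3.143, apex=14.834, x_land=31.804, impact vy=-17.060
  bounce: vy ← 0.58·17.060 = 9.895
Arc 2: start y=0.000, vy=9.895 → t=2.017, apex=4.990, x_land=52.220, impact vy=-9.895
  bounce: vy ← 0.58·9.895 = 5.739
Arc 3: start y=0.000, vy=5.739 → t=1.170, apex=1.679, x_land=64.060, impact vy=-5.739
  bounce: vy ← 0.58·5.739 = 3.329
Arc 4: start y=0.000, vy=3.329 → t=0.679, apex=0.565, x_land=70.928, impact vy=-3.329
  bounce: vy ← 0.58·3.329 = 1.931
Arc 5: start y=0.000, vy=1.931 → t=0.394, apex=0.190, x_land=74.911, impact vy=-1.931
  bounce: vy ← 0.58·1.931 = 1.120

1 3.143 14.834 31.804
2 2.017 4.990 52.220
3 1.170 1.679 64.060
4 0.679 0.565 70.928
5 0.394 0.190 74.911
final: 74.911 1.120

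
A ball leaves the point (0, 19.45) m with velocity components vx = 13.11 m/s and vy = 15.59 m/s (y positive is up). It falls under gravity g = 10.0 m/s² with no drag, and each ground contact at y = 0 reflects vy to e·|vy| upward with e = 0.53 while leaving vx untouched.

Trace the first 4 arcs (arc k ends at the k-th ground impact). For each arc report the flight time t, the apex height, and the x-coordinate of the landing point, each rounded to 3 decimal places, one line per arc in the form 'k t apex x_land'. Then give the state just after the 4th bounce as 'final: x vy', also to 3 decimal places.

Arc 1: start y=19.450, vy=15.590 → t=4.073, apex=31.602, x_land=53.398, impact vy=-25.141
  bounce: vy ← 0.53·25.141 = 13.325
Arc 2: start y=0.000, vy=13.325 → t=2.665, apex=8.877, x_land=88.335, impact vy=-13.325
  bounce: vy ← 0.53·13.325 = 7.062
Arc 3: start y=0.000, vy=7.062 → t=1.412, apex=2.494, x_land=106.851, impact vy=-7.062
  bounce: vy ← 0.53·7.062 = 3.743
Arc 4: start y=0.000, vy=3.743 → t=0.749, apex=0.700, x_land=116.665, impact vy=-3.743
  bounce: vy ← 0.53·3.743 = 1.984

1 4.073 31.602 53.398
2 2.665 8.877 88.335
3 1.412 2.494 106.851
4 0.749 0.700 116.665
final: 116.665 1.984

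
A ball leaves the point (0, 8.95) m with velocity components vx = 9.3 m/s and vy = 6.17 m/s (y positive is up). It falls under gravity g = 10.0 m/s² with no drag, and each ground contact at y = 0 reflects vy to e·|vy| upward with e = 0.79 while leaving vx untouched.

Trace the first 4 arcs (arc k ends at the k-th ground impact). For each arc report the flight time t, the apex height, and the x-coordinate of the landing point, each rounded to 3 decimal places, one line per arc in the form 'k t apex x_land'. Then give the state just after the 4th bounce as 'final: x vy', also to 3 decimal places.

1 2.090 10.853 19.440
2 2.328 6.774 41.089
3 1.839 4.227 58.192
4 1.453 2.638 71.703
final: 71.703 5.739

Arc 1: start y=8.950, vy=6.170 → t=2.090, apex=10.853, x_land=19.440, impact vy=-14.733
  bounce: vy ← 0.79·14.733 = 11.639
Arc 2: start y=0.000, vy=11.639 → t=2.328, apex=6.774, x_land=41.089, impact vy=-11.639
  bounce: vy ← 0.79·11.639 = 9.195
Arc 3: start y=0.000, vy=9.195 → t=1.839, apex=4.227, x_land=58.192, impact vy=-9.195
  bounce: vy ← 0.79·9.195 = 7.264
Arc 4: start y=0.000, vy=7.264 → t=1.453, apex=2.638, x_land=71.703, impact vy=-7.264
  bounce: vy ← 0.79·7.264 = 5.739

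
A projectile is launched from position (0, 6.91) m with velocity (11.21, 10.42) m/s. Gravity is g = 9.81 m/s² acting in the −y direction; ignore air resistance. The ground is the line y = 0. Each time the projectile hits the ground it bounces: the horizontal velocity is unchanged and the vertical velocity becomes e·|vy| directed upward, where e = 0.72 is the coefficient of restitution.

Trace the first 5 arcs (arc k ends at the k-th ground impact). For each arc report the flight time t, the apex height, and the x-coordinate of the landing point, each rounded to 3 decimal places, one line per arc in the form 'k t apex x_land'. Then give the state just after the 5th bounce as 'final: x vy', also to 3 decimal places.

Arc 1: start y=6.910, vy=10.420 → t=2.655, apex=12.444, x_land=29.762, impact vy=-15.625
  bounce: vy ← 0.72·15.625 = 11.250
Arc 2: start y=0.000, vy=11.250 → t=2.294, apex=6.451, x_land=55.474, impact vy=-11.250
  bounce: vy ← 0.72·11.250 = 8.100
Arc 3: start y=0.000, vy=8.100 → t=1.651, apex=3.344, x_land=73.986, impact vy=-8.100
  bounce: vy ← 0.72·8.100 = 5.832
Arc 4: start y=0.000, vy=5.832 → t=1.189, apex=1.734, x_land=87.315, impact vy=-5.832
  bounce: vy ← 0.72·5.832 = 4.199
Arc 5: start y=0.000, vy=4.199 → t=0.856, apex=0.899, x_land=96.912, impact vy=-4.199
  bounce: vy ← 0.72·4.199 = 3.023

1 2.655 12.444 29.762
2 2.294 6.451 55.474
3 1.651 3.344 73.986
4 1.189 1.734 87.315
5 0.856 0.899 96.912
final: 96.912 3.023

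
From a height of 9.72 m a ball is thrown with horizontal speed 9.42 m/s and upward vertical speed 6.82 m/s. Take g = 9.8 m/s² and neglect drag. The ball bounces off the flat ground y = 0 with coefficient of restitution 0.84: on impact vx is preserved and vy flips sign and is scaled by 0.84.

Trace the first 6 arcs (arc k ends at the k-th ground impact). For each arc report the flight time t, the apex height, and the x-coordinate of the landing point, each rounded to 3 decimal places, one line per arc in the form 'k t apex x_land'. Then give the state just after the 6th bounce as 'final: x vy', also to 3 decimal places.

Arc 1: start y=9.720, vy=6.820 → t=2.267, apex=12.093, x_land=21.354, impact vy=-15.396
  bounce: vy ← 0.84·15.396 = 12.932
Arc 2: start y=0.000, vy=12.932 → t=2.639, apex=8.533, x_land=46.216, impact vy=-12.932
  bounce: vy ← 0.84·12.932 = 10.863
Arc 3: start y=0.000, vy=10.863 → t=2.217, apex=6.021, x_land=67.100, impact vy=-10.863
  bounce: vy ← 0.84·10.863 = 9.125
Arc 4: start y=0.000, vy=9.125 → t=1.862, apex=4.248, x_land=84.642, impact vy=-9.125
  bounce: vy ← 0.84·9.125 = 7.665
Arc 5: start y=0.000, vy=7.665 → t=1.564, apex=2.998, x_land=99.378, impact vy=-7.665
  bounce: vy ← 0.84·7.665 = 6.439
Arc 6: start y=0.000, vy=6.439 → t=1.314, apex=2.115, x_land=111.756, impact vy=-6.439
  bounce: vy ← 0.84·6.439 = 5.408

1 2.267 12.093 21.354
2 2.639 8.533 46.216
3 2.217 6.021 67.100
4 1.862 4.248 84.642
5 1.564 2.998 99.378
6 1.314 2.115 111.756
final: 111.756 5.408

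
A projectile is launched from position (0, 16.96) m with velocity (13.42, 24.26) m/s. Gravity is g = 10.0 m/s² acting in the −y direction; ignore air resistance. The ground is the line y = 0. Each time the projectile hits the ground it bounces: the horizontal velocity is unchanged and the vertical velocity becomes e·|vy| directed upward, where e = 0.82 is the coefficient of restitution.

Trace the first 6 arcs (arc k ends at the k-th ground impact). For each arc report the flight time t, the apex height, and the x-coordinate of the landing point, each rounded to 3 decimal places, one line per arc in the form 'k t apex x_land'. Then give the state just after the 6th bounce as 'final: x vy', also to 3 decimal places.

1 5.472 46.387 73.433
2 4.995 31.191 140.469
3 4.096 20.973 195.439
4 3.359 14.102 240.515
5 2.754 9.482 277.476
6 2.258 6.376 307.785
final: 307.785 9.260

Arc 1: start y=16.960, vy=24.260 → t=5.472, apex=46.387, x_land=73.433, impact vy=-30.459
  bounce: vy ← 0.82·30.459 = 24.976
Arc 2: start y=0.000, vy=24.976 → t=4.995, apex=31.191, x_land=140.469, impact vy=-24.976
  bounce: vy ← 0.82·24.976 = 20.481
Arc 3: start y=0.000, vy=20.481 → t=4.096, apex=20.973, x_land=195.439, impact vy=-20.481
  bounce: vy ← 0.82·20.481 = 16.794
Arc 4: start y=0.000, vy=16.794 → t=3.359, apex=14.102, x_land=240.515, impact vy=-16.794
  bounce: vy ← 0.82·16.794 = 13.771
Arc 5: start y=0.000, vy=13.771 → t=2.754, apex=9.482, x_land=277.476, impact vy=-13.771
  bounce: vy ← 0.82·13.771 = 11.292
Arc 6: start y=0.000, vy=11.292 → t=2.258, apex=6.376, x_land=307.785, impact vy=-11.292
  bounce: vy ← 0.82·11.292 = 9.260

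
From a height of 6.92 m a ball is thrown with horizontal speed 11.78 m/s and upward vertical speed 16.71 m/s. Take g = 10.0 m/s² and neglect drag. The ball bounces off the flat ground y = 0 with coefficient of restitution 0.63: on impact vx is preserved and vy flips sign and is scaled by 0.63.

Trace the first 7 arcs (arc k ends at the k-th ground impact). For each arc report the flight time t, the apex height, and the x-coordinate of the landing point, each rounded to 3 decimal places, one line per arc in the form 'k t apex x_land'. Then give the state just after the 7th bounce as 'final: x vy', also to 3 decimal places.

Arc 1: start y=6.920, vy=16.710 → t=3.715, apex=20.881, x_land=43.758, impact vy=-20.436
  bounce: vy ← 0.63·20.436 = 12.875
Arc 2: start y=0.000, vy=12.875 → t=2.575, apex=8.288, x_land=74.090, impact vy=-12.875
  bounce: vy ← 0.63·12.875 = 8.111
Arc 3: start y=0.000, vy=8.111 → t=1.622, apex=3.289, x_land=93.200, impact vy=-8.111
  bounce: vy ← 0.63·8.111 = 5.110
Arc 4: start y=0.000, vy=5.110 → t=1.022, apex=1.306, x_land=105.239, impact vy=-5.110
  bounce: vy ← 0.63·5.110 = 3.219
Arc 5: start y=0.000, vy=3.219 → t=0.644, apex=0.518, x_land=112.823, impact vy=-3.219
  bounce: vy ← 0.63·3.219 = 2.028
Arc 6: start y=0.000, vy=2.028 → t=0.406, apex=0.206, x_land=117.602, impact vy=-2.028
  bounce: vy ← 0.63·2.028 = 1.278
Arc 7: start y=0.000, vy=1.278 → t=0.256, apex=0.082, x_land=120.612, impact vy=-1.278
  bounce: vy ← 0.63·1.278 = 0.805

1 3.715 20.881 43.758
2 2.575 8.288 74.090
3 1.622 3.289 93.200
4 1.022 1.306 105.239
5 0.644 0.518 112.823
6 0.406 0.206 117.602
7 0.256 0.082 120.612
final: 120.612 0.805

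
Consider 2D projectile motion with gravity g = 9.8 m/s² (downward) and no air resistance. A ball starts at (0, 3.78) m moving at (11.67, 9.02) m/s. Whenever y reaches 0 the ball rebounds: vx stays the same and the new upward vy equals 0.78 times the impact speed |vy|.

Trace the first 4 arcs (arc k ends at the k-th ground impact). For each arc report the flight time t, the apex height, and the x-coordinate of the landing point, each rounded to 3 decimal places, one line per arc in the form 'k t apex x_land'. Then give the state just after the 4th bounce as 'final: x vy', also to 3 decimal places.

Arc 1: start y=3.780, vy=9.020 → t=2.193, apex=7.931, x_land=25.588, impact vy=-12.468
  bounce: vy ← 0.78·12.468 = 9.725
Arc 2: start y=0.000, vy=9.725 → t=1.985, apex=4.825, x_land=48.749, impact vy=-9.725
  bounce: vy ← 0.78·9.725 = 7.585
Arc 3: start y=0.000, vy=7.585 → t=1.548, apex=2.936, x_land=66.815, impact vy=-7.585
  bounce: vy ← 0.78·7.585 = 5.917
Arc 4: start y=0.000, vy=5.917 → t=1.207, apex=1.786, x_land=80.907, impact vy=-5.917
  bounce: vy ← 0.78·5.917 = 4.615

1 2.193 7.931 25.588
2 1.985 4.825 48.749
3 1.548 2.936 66.815
4 1.207 1.786 80.907
final: 80.907 4.615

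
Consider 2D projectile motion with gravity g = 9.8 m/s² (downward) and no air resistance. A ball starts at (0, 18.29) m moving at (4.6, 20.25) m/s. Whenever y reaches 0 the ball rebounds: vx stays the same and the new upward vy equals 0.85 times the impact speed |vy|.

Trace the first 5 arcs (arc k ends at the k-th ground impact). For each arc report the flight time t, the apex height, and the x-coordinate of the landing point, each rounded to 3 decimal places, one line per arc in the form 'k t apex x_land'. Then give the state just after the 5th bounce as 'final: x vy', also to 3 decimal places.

1 4.895 39.212 22.518
2 4.809 28.330 44.639
3 4.088 20.469 63.443
4 3.475 14.789 79.425
5 2.953 10.685 93.011
final: 93.011 12.301

Arc 1: start y=18.290, vy=20.250 → t=4.895, apex=39.212, x_land=22.518, impact vy=-27.723
  bounce: vy ← 0.85·27.723 = 23.564
Arc 2: start y=0.000, vy=23.564 → t=4.809, apex=28.330, x_land=44.639, impact vy=-23.564
  bounce: vy ← 0.85·23.564 = 20.030
Arc 3: start y=0.000, vy=20.030 → t=4.088, apex=20.469, x_land=63.443, impact vy=-20.030
  bounce: vy ← 0.85·20.030 = 17.025
Arc 4: start y=0.000, vy=17.025 → t=3.475, apex=14.789, x_land=79.425, impact vy=-17.025
  bounce: vy ← 0.85·17.025 = 14.471
Arc 5: start y=0.000, vy=14.471 → t=2.953, apex=10.685, x_land=93.011, impact vy=-14.471
  bounce: vy ← 0.85·14.471 = 12.301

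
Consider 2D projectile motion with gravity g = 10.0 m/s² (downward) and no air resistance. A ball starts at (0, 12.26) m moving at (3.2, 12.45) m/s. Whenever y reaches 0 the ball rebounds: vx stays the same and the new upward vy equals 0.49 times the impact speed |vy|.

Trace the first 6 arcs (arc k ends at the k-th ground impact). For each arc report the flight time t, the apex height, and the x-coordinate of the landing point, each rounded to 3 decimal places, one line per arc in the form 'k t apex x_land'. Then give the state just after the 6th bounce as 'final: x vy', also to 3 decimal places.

Arc 1: start y=12.260, vy=12.450 → t=3.246, apex=20.010, x_land=10.386, impact vy=-20.005
  bounce: vy ← 0.49·20.005 = 9.802
Arc 2: start y=0.000, vy=9.802 → t=1.960, apex=4.804, x_land=16.659, impact vy=-9.802
  bounce: vy ← 0.49·9.802 = 4.803
Arc 3: start y=0.000, vy=4.803 → t=0.961, apex=1.154, x_land=19.733, impact vy=-4.803
  bounce: vy ← 0.49·4.803 = 2.354
Arc 4: start y=0.000, vy=2.354 → t=0.471, apex=0.277, x_land=21.240, impact vy=-2.354
  bounce: vy ← 0.49·2.354 = 1.153
Arc 5: start y=0.000, vy=1.153 → t=0.231, apex=0.066, x_land=21.978, impact vy=-1.153
  bounce: vy ← 0.49·1.153 = 0.565
Arc 6: start y=0.000, vy=0.565 → t=0.113, apex=0.016, x_land=22.339, impact vy=-0.565
  bounce: vy ← 0.49·0.565 = 0.277

1 3.246 20.010 10.386
2 1.960 4.804 16.659
3 0.961 1.154 19.733
4 0.471 0.277 21.240
5 0.231 0.066 21.978
6 0.113 0.016 22.339
final: 22.339 0.277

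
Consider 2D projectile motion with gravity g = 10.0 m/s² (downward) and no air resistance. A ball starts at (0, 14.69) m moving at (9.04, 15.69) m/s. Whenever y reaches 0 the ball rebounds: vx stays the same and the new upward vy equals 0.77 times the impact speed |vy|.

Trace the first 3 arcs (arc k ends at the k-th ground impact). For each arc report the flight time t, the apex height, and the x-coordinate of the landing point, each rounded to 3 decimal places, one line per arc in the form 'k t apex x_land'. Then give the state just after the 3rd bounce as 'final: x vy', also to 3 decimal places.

1 3.893 26.999 35.190
2 3.579 16.008 67.541
3 2.755 9.491 92.450
final: 92.450 10.609

Arc 1: start y=14.690, vy=15.690 → t=3.893, apex=26.999, x_land=35.190, impact vy=-23.237
  bounce: vy ← 0.77·23.237 = 17.893
Arc 2: start y=0.000, vy=17.893 → t=3.579, apex=16.008, x_land=67.541, impact vy=-17.893
  bounce: vy ← 0.77·17.893 = 13.777
Arc 3: start y=0.000, vy=13.777 → t=2.755, apex=9.491, x_land=92.450, impact vy=-13.777
  bounce: vy ← 0.77·13.777 = 10.609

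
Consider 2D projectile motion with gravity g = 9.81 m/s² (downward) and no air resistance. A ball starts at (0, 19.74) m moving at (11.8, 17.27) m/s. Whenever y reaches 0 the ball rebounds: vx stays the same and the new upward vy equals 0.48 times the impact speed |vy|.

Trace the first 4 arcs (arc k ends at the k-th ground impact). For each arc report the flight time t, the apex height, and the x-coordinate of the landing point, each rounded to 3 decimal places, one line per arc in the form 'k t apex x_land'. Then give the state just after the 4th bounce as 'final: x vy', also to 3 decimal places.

Arc 1: start y=19.740, vy=17.270 → t=4.429, apex=34.941, x_land=52.268, impact vy=-26.183
  bounce: vy ← 0.48·26.183 = 12.568
Arc 2: start y=0.000, vy=12.568 → t=2.562, apex=8.051, x_land=82.502, impact vy=-12.568
  bounce: vy ← 0.48·12.568 = 6.033
Arc 3: start y=0.000, vy=6.033 → t=1.230, apex=1.855, x_land=97.015, impact vy=-6.033
  bounce: vy ← 0.48·6.033 = 2.896
Arc 4: start y=0.000, vy=2.896 → t=0.590, apex=0.427, x_land=103.981, impact vy=-2.896
  bounce: vy ← 0.48·2.896 = 1.390

1 4.429 34.941 52.268
2 2.562 8.051 82.502
3 1.230 1.855 97.015
4 0.590 0.427 103.981
final: 103.981 1.390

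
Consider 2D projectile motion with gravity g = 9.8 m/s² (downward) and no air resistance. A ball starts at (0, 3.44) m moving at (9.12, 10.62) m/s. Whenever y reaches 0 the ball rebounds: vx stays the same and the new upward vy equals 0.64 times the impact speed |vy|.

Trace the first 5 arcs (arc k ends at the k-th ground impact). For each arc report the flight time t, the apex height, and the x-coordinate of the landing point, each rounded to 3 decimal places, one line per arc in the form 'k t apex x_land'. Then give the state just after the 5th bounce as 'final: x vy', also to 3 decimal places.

Arc 1: start y=3.440, vy=10.620 → t=2.453, apex=9.194, x_land=22.376, impact vy=-13.424
  bounce: vy ← 0.64·13.424 = 8.591
Arc 2: start y=0.000, vy=8.591 → t=1.753, apex=3.766, x_land=38.366, impact vy=-8.591
  bounce: vy ← 0.64·8.591 = 5.499
Arc 3: start y=0.000, vy=5.499 → t=1.122, apex=1.543, x_land=48.600, impact vy=-5.499
  bounce: vy ← 0.64·5.499 = 3.519
Arc 4: start y=0.000, vy=3.519 → t=0.718, apex=0.632, x_land=55.150, impact vy=-3.519
  bounce: vy ← 0.64·3.519 = 2.252
Arc 5: start y=0.000, vy=2.252 → t=0.460, apex=0.259, x_land=59.342, impact vy=-2.252
  bounce: vy ← 0.64·2.252 = 1.441

1 2.453 9.194 22.376
2 1.753 3.766 38.366
3 1.122 1.543 48.600
4 0.718 0.632 55.150
5 0.460 0.259 59.342
final: 59.342 1.441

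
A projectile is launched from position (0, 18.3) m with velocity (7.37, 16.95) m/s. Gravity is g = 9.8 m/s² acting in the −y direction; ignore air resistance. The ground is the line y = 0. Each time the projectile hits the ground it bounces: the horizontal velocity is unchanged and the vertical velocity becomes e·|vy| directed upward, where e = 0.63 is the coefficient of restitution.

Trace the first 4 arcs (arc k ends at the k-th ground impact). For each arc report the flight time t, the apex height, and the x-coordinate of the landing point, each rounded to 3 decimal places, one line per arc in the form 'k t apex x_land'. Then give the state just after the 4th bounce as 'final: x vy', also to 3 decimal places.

Arc 1: start y=18.300, vy=16.950 → t=4.323, apex=32.958, x_land=31.861, impact vy=-25.416
  bounce: vy ← 0.63·25.416 = 16.012
Arc 2: start y=0.000, vy=16.012 → t=3.268, apex=13.081, x_land=55.945, impact vy=-16.012
  bounce: vy ← 0.63·16.012 = 10.088
Arc 3: start y=0.000, vy=10.088 → t=2.059, apex=5.192, x_land=71.117, impact vy=-10.088
  bounce: vy ← 0.63·10.088 = 6.355
Arc 4: start y=0.000, vy=6.355 → t=1.297, apex=2.061, x_land=80.676, impact vy=-6.355
  bounce: vy ← 0.63·6.355 = 4.004

1 4.323 32.958 31.861
2 3.268 13.081 55.945
3 2.059 5.192 71.117
4 1.297 2.061 80.676
final: 80.676 4.004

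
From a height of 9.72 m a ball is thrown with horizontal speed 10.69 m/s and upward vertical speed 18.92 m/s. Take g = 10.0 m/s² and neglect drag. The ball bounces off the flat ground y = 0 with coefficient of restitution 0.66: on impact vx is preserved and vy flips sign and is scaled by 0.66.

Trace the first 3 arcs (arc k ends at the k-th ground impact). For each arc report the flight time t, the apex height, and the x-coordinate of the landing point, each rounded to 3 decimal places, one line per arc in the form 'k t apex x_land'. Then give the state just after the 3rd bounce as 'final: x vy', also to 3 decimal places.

Arc 1: start y=9.720, vy=18.920 → t=4.242, apex=27.618, x_land=45.350, impact vy=-23.502
  bounce: vy ← 0.66·23.502 = 15.512
Arc 2: start y=0.000, vy=15.512 → t=3.102, apex=12.031, x_land=78.514, impact vy=-15.512
  bounce: vy ← 0.66·15.512 = 10.238
Arc 3: start y=0.000, vy=10.238 → t=2.048, apex=5.241, x_land=100.402, impact vy=-10.238
  bounce: vy ← 0.66·10.238 = 6.757

1 4.242 27.618 45.350
2 3.102 12.031 78.514
3 2.048 5.241 100.402
final: 100.402 6.757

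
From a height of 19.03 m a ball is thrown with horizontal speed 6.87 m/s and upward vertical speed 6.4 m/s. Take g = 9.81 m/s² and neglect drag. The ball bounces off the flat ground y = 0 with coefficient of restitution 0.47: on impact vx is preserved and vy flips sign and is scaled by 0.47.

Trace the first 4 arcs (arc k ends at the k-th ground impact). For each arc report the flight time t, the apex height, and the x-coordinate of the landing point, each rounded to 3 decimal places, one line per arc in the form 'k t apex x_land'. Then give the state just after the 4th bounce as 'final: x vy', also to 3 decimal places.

1 2.727 21.118 18.737
2 1.950 4.665 32.136
3 0.917 1.030 38.434
4 0.431 0.228 41.394
final: 41.394 0.993

Arc 1: start y=19.030, vy=6.400 → t=2.727, apex=21.118, x_land=18.737, impact vy=-20.355
  bounce: vy ← 0.47·20.355 = 9.567
Arc 2: start y=0.000, vy=9.567 → t=1.950, apex=4.665, x_land=32.136, impact vy=-9.567
  bounce: vy ← 0.47·9.567 = 4.496
Arc 3: start y=0.000, vy=4.496 → t=0.917, apex=1.030, x_land=38.434, impact vy=-4.496
  bounce: vy ← 0.47·4.496 = 2.113
Arc 4: start y=0.000, vy=2.113 → t=0.431, apex=0.228, x_land=41.394, impact vy=-2.113
  bounce: vy ← 0.47·2.113 = 0.993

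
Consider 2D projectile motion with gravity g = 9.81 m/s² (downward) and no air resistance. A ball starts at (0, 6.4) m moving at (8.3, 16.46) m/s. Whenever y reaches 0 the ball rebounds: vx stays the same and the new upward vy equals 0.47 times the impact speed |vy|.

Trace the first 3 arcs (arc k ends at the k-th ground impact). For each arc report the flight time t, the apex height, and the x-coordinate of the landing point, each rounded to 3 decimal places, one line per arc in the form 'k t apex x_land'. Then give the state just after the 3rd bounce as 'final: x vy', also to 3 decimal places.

1 3.708 20.209 30.774
2 1.908 4.464 46.610
3 0.897 0.986 54.053
final: 54.053 2.067

Arc 1: start y=6.400, vy=16.460 → t=3.708, apex=20.209, x_land=30.774, impact vy=-19.912
  bounce: vy ← 0.47·19.912 = 9.359
Arc 2: start y=0.000, vy=9.359 → t=1.908, apex=4.464, x_land=46.610, impact vy=-9.359
  bounce: vy ← 0.47·9.359 = 4.399
Arc 3: start y=0.000, vy=4.399 → t=0.897, apex=0.986, x_land=54.053, impact vy=-4.399
  bounce: vy ← 0.47·4.399 = 2.067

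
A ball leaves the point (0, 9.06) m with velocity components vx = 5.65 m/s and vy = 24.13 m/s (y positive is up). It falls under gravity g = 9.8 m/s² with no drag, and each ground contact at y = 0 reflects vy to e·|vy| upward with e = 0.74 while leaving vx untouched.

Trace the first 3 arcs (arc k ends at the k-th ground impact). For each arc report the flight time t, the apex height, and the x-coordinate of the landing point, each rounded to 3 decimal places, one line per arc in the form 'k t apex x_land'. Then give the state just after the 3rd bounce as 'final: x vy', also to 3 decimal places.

1 5.275 38.767 29.804
2 4.163 21.229 53.324
3 3.081 11.625 70.729
final: 70.729 11.170

Arc 1: start y=9.060, vy=24.130 → t=5.275, apex=38.767, x_land=29.804, impact vy=-27.565
  bounce: vy ← 0.74·27.565 = 20.398
Arc 2: start y=0.000, vy=20.398 → t=4.163, apex=21.229, x_land=53.324, impact vy=-20.398
  bounce: vy ← 0.74·20.398 = 15.095
Arc 3: start y=0.000, vy=15.095 → t=3.081, apex=11.625, x_land=70.729, impact vy=-15.095
  bounce: vy ← 0.74·15.095 = 11.170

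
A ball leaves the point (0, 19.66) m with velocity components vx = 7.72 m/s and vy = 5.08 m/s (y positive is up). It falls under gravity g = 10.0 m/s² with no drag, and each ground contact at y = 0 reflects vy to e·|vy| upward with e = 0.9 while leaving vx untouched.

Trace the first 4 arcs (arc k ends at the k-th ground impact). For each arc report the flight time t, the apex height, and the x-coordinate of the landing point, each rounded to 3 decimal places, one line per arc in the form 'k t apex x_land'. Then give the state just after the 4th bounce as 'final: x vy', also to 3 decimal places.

Arc 1: start y=19.660, vy=5.080 → t=2.555, apex=20.950, x_land=19.724, impact vy=-20.470
  bounce: vy ← 0.9·20.470 = 18.423
Arc 2: start y=0.000, vy=18.423 → t=3.685, apex=16.970, x_land=48.169, impact vy=-18.423
  bounce: vy ← 0.9·18.423 = 16.580
Arc 3: start y=0.000, vy=16.580 → t=3.316, apex=13.746, x_land=73.769, impact vy=-16.580
  bounce: vy ← 0.9·16.580 = 14.922
Arc 4: start y=0.000, vy=14.922 → t=2.984, apex=11.134, x_land=96.809, impact vy=-14.922
  bounce: vy ← 0.9·14.922 = 13.430

1 2.555 20.950 19.724
2 3.685 16.970 48.169
3 3.316 13.746 73.769
4 2.984 11.134 96.809
final: 96.809 13.430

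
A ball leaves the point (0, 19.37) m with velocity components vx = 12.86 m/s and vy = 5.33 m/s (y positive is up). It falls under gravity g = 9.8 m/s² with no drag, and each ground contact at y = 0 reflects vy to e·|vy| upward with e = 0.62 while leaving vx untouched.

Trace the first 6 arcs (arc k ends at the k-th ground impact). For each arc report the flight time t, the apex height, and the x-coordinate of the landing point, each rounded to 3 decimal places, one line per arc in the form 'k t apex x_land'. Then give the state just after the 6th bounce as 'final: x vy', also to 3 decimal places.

Arc 1: start y=19.370, vy=5.330 → t=2.605, apex=20.819, x_land=33.502, impact vy=-20.201
  bounce: vy ← 0.62·20.201 = 12.524
Arc 2: start y=0.000, vy=12.524 → t=2.556, apex=8.003, x_land=66.372, impact vy=-12.524
  bounce: vy ← 0.62·12.524 = 7.765
Arc 3: start y=0.000, vy=7.765 → t=1.585, apex=3.076, x_land=86.752, impact vy=-7.765
  bounce: vy ← 0.62·7.765 = 4.814
Arc 4: start y=0.000, vy=4.814 → t=0.983, apex=1.183, x_land=99.387, impact vy=-4.814
  bounce: vy ← 0.62·4.814 = 2.985
Arc 5: start y=0.000, vy=2.985 → t=0.609, apex=0.455, x_land=107.221, impact vy=-2.985
  bounce: vy ← 0.62·2.985 = 1.851
Arc 6: start y=0.000, vy=1.851 → t=0.378, apex=0.175, x_land=112.078, impact vy=-1.851
  bounce: vy ← 0.62·1.851 = 1.147

1 2.605 20.819 33.502
2 2.556 8.003 66.372
3 1.585 3.076 86.752
4 0.983 1.183 99.387
5 0.609 0.455 107.221
6 0.378 0.175 112.078
final: 112.078 1.147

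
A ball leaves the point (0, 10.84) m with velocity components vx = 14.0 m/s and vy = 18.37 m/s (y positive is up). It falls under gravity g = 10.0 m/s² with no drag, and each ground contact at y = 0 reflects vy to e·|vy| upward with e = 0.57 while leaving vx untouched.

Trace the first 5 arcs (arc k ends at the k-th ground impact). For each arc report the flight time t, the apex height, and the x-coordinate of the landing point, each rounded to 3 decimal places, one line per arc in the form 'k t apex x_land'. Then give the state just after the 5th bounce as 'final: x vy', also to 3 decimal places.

Arc 1: start y=10.840, vy=18.370 → t=4.191, apex=27.713, x_land=58.678, impact vy=-23.543
  bounce: vy ← 0.57·23.543 = 13.419
Arc 2: start y=0.000, vy=13.419 → t=2.684, apex=9.004, x_land=96.252, impact vy=-13.419
  bounce: vy ← 0.57·13.419 = 7.649
Arc 3: start y=0.000, vy=7.649 → t=1.530, apex=2.925, x_land=117.669, impact vy=-7.649
  bounce: vy ← 0.57·7.649 = 4.360
Arc 4: start y=0.000, vy=4.360 → t=0.872, apex=0.950, x_land=129.877, impact vy=-4.360
  bounce: vy ← 0.57·4.360 = 2.485
Arc 5: start y=0.000, vy=2.485 → t=0.497, apex=0.309, x_land=136.835, impact vy=-2.485
  bounce: vy ← 0.57·2.485 = 1.417

1 4.191 27.713 58.678
2 2.684 9.004 96.252
3 1.530 2.925 117.669
4 0.872 0.950 129.877
5 0.497 0.309 136.835
final: 136.835 1.417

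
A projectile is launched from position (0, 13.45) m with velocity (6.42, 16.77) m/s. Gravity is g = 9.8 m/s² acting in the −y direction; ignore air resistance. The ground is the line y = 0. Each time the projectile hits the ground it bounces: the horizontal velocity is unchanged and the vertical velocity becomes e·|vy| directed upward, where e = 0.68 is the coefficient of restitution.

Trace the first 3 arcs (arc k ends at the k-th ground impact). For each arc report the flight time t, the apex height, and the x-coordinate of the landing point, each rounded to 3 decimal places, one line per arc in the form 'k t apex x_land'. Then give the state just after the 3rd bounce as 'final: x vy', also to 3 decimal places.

Arc 1: start y=13.450, vy=16.770 → t=4.093, apex=27.799, x_land=26.278, impact vy=-23.342
  bounce: vy ← 0.68·23.342 = 15.873
Arc 2: start y=0.000, vy=15.873 → t=3.239, apex=12.854, x_land=47.074, impact vy=-15.873
  bounce: vy ← 0.68·15.873 = 10.793
Arc 3: start y=0.000, vy=10.793 → t=2.203, apex=5.944, x_land=61.215, impact vy=-10.793
  bounce: vy ← 0.68·10.793 = 7.339

1 4.093 27.799 26.278
2 3.239 12.854 47.074
3 2.203 5.944 61.215
final: 61.215 7.339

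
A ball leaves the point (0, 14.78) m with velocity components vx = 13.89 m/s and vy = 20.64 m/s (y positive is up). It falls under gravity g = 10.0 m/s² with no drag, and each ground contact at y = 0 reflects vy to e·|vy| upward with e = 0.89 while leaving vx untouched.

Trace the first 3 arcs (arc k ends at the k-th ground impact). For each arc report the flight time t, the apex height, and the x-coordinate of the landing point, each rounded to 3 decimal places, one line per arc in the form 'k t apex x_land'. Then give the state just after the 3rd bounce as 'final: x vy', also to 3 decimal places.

Arc 1: start y=14.780, vy=20.640 → t=4.750, apex=36.080, x_land=65.981, impact vy=-26.863
  bounce: vy ← 0.89·26.863 = 23.908
Arc 2: start y=0.000, vy=23.908 → t=4.782, apex=28.579, x_land=132.397, impact vy=-23.908
  bounce: vy ← 0.89·23.908 = 21.278
Arc 3: start y=0.000, vy=21.278 → t=4.256, apex=22.638, x_land=191.508, impact vy=-21.278
  bounce: vy ← 0.89·21.278 = 18.937

1 4.750 36.080 65.981
2 4.782 28.579 132.397
3 4.256 22.638 191.508
final: 191.508 18.937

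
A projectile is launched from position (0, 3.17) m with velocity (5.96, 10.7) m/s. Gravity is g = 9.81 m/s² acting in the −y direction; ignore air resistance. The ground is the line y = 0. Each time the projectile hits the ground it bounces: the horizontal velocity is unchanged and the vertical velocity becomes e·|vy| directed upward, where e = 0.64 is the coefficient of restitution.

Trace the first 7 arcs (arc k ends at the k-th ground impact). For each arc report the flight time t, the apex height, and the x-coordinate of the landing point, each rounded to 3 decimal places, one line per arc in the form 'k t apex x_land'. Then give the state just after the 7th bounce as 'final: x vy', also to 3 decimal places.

Arc 1: start y=3.170, vy=10.700 → t=2.446, apex=9.005, x_land=14.576, impact vy=-13.292
  bounce: vy ← 0.64·13.292 = 8.507
Arc 2: start y=0.000, vy=8.507 → t=1.734, apex=3.689, x_land=24.913, impact vy=-8.507
  bounce: vy ← 0.64·8.507 = 5.445
Arc 3: start y=0.000, vy=5.445 → t=1.110, apex=1.511, x_land=31.529, impact vy=-5.445
  bounce: vy ← 0.64·5.445 = 3.484
Arc 4: start y=0.000, vy=3.484 → t=0.710, apex=0.619, x_land=35.763, impact vy=-3.484
  bounce: vy ← 0.64·3.484 = 2.230
Arc 5: start y=0.000, vy=2.230 → t=0.455, apex=0.253, x_land=38.472, impact vy=-2.230
  bounce: vy ← 0.64·2.230 = 1.427
Arc 6: start y=0.000, vy=1.427 → t=0.291, apex=0.104, x_land=40.207, impact vy=-1.427
  bounce: vy ← 0.64·1.427 = 0.913
Arc 7: start y=0.000, vy=0.913 → t=0.186, apex=0.043, x_land=41.317, impact vy=-0.913
  bounce: vy ← 0.64·0.913 = 0.585

1 2.446 9.005 14.576
2 1.734 3.689 24.913
3 1.110 1.511 31.529
4 0.710 0.619 35.763
5 0.455 0.253 38.472
6 0.291 0.104 40.207
7 0.186 0.043 41.317
final: 41.317 0.585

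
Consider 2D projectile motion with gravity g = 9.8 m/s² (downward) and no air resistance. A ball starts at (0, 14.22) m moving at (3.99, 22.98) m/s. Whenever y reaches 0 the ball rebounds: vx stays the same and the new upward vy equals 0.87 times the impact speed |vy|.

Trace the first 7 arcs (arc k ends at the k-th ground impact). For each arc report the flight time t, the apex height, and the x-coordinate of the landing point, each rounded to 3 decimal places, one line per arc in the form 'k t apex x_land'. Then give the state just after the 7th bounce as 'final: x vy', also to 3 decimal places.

Arc 1: start y=14.220, vy=22.980 → t=5.243, apex=41.163, x_land=20.921, impact vy=-28.404
  bounce: vy ← 0.87·28.404 = 24.712
Arc 2: start y=0.000, vy=24.712 → t=5.043, apex=31.156, x_land=41.043, impact vy=-24.712
  bounce: vy ← 0.87·24.712 = 21.499
Arc 3: start y=0.000, vy=21.499 → t=4.388, apex=23.582, x_land=58.549, impact vy=-21.499
  bounce: vy ← 0.87·21.499 = 18.704
Arc 4: start y=0.000, vy=18.704 → t=3.817, apex=17.849, x_land=73.780, impact vy=-18.704
  bounce: vy ← 0.87·18.704 = 16.273
Arc 5: start y=0.000, vy=16.273 → t=3.321, apex=13.510, x_land=87.030, impact vy=-16.273
  bounce: vy ← 0.87·16.273 = 14.157
Arc 6: start y=0.000, vy=14.157 → t=2.889, apex=10.226, x_land=98.558, impact vy=-14.157
  bounce: vy ← 0.87·14.157 = 12.317
Arc 7: start y=0.000, vy=12.317 → t=2.514, apex=7.740, x_land=108.588, impact vy=-12.317
  bounce: vy ← 0.87·12.317 = 10.716

1 5.243 41.163 20.921
2 5.043 31.156 41.043
3 4.388 23.582 58.549
4 3.817 17.849 73.780
5 3.321 13.510 87.030
6 2.889 10.226 98.558
7 2.514 7.740 108.588
final: 108.588 10.716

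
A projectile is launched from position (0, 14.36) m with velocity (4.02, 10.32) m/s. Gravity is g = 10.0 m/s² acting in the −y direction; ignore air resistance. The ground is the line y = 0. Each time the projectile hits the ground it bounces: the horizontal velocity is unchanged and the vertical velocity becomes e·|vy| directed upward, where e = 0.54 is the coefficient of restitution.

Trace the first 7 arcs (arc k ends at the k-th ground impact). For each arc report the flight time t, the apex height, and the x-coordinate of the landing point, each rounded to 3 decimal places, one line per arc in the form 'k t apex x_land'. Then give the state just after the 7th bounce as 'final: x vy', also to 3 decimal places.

1 3.016 19.685 12.125
2 2.143 5.740 20.740
3 1.157 1.674 25.392
4 0.625 0.488 27.904
5 0.337 0.142 29.260
6 0.182 0.042 29.993
7 0.098 0.012 30.388
final: 30.388 0.266

Arc 1: start y=14.360, vy=10.320 → t=3.016, apex=19.685, x_land=12.125, impact vy=-19.842
  bounce: vy ← 0.54·19.842 = 10.715
Arc 2: start y=0.000, vy=10.715 → t=2.143, apex=5.740, x_land=20.740, impact vy=-10.715
  bounce: vy ← 0.54·10.715 = 5.786
Arc 3: start y=0.000, vy=5.786 → t=1.157, apex=1.674, x_land=25.392, impact vy=-5.786
  bounce: vy ← 0.54·5.786 = 3.124
Arc 4: start y=0.000, vy=3.124 → t=0.625, apex=0.488, x_land=27.904, impact vy=-3.124
  bounce: vy ← 0.54·3.124 = 1.687
Arc 5: start y=0.000, vy=1.687 → t=0.337, apex=0.142, x_land=29.260, impact vy=-1.687
  bounce: vy ← 0.54·1.687 = 0.911
Arc 6: start y=0.000, vy=0.911 → t=0.182, apex=0.042, x_land=29.993, impact vy=-0.911
  bounce: vy ← 0.54·0.911 = 0.492
Arc 7: start y=0.000, vy=0.492 → t=0.098, apex=0.012, x_land=30.388, impact vy=-0.492
  bounce: vy ← 0.54·0.492 = 0.266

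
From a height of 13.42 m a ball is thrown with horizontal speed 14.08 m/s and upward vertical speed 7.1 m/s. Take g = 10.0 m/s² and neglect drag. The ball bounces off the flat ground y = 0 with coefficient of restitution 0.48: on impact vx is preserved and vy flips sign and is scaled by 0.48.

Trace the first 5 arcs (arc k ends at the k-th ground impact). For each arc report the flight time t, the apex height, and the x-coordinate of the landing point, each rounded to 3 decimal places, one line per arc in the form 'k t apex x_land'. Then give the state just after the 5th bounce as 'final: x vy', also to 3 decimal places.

1 2.496 15.941 35.137
2 1.714 3.673 59.272
3 0.823 0.846 70.856
4 0.395 0.195 76.417
5 0.190 0.045 79.086
final: 79.086 0.455

Arc 1: start y=13.420, vy=7.100 → t=2.496, apex=15.941, x_land=35.137, impact vy=-17.855
  bounce: vy ← 0.48·17.855 = 8.571
Arc 2: start y=0.000, vy=8.571 → t=1.714, apex=3.673, x_land=59.272, impact vy=-8.571
  bounce: vy ← 0.48·8.571 = 4.114
Arc 3: start y=0.000, vy=4.114 → t=0.823, apex=0.846, x_land=70.856, impact vy=-4.114
  bounce: vy ← 0.48·4.114 = 1.975
Arc 4: start y=0.000, vy=1.975 → t=0.395, apex=0.195, x_land=76.417, impact vy=-1.975
  bounce: vy ← 0.48·1.975 = 0.948
Arc 5: start y=0.000, vy=0.948 → t=0.190, apex=0.045, x_land=79.086, impact vy=-0.948
  bounce: vy ← 0.48·0.948 = 0.455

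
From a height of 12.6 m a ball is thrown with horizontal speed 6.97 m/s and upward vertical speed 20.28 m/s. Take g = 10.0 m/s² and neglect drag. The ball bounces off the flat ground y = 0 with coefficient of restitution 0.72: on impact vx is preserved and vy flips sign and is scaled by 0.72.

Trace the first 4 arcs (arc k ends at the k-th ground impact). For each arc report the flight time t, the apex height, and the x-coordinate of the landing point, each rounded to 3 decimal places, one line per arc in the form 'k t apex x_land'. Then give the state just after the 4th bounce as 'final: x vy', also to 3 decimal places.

1 4.603 33.164 32.086
2 3.709 17.192 57.935
3 2.670 8.912 76.546
4 1.923 4.620 89.946
final: 89.946 6.921

Arc 1: start y=12.600, vy=20.280 → t=4.603, apex=33.164, x_land=32.086, impact vy=-25.754
  bounce: vy ← 0.72·25.754 = 18.543
Arc 2: start y=0.000, vy=18.543 → t=3.709, apex=17.192, x_land=57.935, impact vy=-18.543
  bounce: vy ← 0.72·18.543 = 13.351
Arc 3: start y=0.000, vy=13.351 → t=2.670, apex=8.912, x_land=76.546, impact vy=-13.351
  bounce: vy ← 0.72·13.351 = 9.613
Arc 4: start y=0.000, vy=9.613 → t=1.923, apex=4.620, x_land=89.946, impact vy=-9.613
  bounce: vy ← 0.72·9.613 = 6.921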